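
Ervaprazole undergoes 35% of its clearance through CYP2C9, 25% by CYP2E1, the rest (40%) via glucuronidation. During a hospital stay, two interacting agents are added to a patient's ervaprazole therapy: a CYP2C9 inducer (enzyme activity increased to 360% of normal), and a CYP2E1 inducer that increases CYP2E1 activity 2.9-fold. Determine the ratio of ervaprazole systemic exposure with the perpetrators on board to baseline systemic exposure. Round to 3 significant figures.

0.419

The CYP2C9 pathway (35% of clearance) is boosted to 3.6× activity: 0.35 × 3.6 = 1.26.
The CYP2E1 pathway (25% of clearance) increases to 2.9× activity: 0.25 × 2.9 = 0.725.
Non-CYP routes (40%) are unchanged.
Relative clearance = 1.26 + 0.725 + 0.4 = 2.385.
Systemic exposure ∝ 1/CL: fold-change = 1 / 2.385 = 0.419.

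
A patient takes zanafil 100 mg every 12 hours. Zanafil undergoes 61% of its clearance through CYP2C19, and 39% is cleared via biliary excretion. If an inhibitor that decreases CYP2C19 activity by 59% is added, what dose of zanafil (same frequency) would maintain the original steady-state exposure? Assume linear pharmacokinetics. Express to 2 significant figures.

CYP2C19: 0.61 × 0.41 = 0.2501
Other: 0.39 (unchanged)
Relative clearance = 0.2501 + 0.39 = 0.6401.
Exposure is unchanged when dose changes in proportion to clearance. New dose = 100 mg × 0.6401 = 64 mg.

64 mg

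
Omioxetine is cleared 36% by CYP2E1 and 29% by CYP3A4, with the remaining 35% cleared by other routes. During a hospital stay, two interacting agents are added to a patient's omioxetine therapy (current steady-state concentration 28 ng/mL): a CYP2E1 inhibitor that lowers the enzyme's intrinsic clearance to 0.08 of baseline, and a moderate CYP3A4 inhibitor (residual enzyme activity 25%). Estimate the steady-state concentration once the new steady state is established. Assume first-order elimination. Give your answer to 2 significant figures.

CYP2E1: 0.36 × 0.08 = 0.0288
CYP3A4: 0.29 × 0.25 = 0.0725
Other: 0.35 (unchanged)
Relative clearance = 0.0288 + 0.0725 + 0.35 = 0.4513.
New steady-state concentration = 28 / 0.4513 = 62 ng/mL (concentration scales inversely with clearance).

62 ng/mL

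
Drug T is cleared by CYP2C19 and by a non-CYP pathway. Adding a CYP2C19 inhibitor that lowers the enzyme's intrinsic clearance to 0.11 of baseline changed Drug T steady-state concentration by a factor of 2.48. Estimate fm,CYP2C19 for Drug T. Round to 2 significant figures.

0.67

CL'/CL = 1 / 2.48 = 0.4032
0.11·fm + (1 − fm) = 0.4032
fm = (0.4032 − 1) / (0.11 − 1) = 0.67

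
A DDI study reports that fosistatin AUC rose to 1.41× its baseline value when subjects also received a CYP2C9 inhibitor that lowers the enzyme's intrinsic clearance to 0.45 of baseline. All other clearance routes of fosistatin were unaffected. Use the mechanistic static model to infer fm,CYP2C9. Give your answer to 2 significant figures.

0.53

CL'/CL = 1 / 1.41 = 0.7092
0.45·fm + (1 − fm) = 0.7092
fm = (0.7092 − 1) / (0.45 − 1) = 0.53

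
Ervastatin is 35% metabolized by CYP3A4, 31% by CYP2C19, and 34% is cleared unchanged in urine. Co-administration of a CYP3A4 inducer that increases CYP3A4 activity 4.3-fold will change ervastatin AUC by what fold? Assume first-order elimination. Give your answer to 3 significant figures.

CYP3A4: 0.35 × 4.3 = 1.505
CYP2C19: 0.31 (unchanged)
Other: 0.34 (unchanged)
Relative clearance = 1.505 + 0.31 + 0.34 = 2.155.
Since AUC ∝ 1/CL, the ratio is 1 / 2.155 = 0.464.

0.464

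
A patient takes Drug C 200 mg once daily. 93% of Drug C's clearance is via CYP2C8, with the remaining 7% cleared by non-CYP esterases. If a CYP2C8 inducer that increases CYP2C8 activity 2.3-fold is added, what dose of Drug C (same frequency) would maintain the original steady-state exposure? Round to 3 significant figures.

442 mg

The CYP2C8 pathway (93% of clearance) rises to 2.3× activity: 0.93 × 2.3 = 2.139.
Non-CYP routes (7%) are unchanged.
CL_new/CL_old = 2.139 + 0.07 = 2.209.
To maintain the same steady-state level, dose must scale with clearance: new dose = 200 × 2.209 = 442 mg.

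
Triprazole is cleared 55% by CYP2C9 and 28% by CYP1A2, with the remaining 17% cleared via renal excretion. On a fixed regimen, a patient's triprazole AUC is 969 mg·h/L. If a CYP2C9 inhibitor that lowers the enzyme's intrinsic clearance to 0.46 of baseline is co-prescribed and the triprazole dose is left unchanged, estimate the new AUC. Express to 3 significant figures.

The CYP2C9 pathway (55% of clearance) is reduced to 0.46× activity: 0.55 × 0.46 = 0.253.
CYP1A2 (28%) and the residual 17% are unaffected.
New clearance relative to baseline: 0.253 + 0.28 + 0.17 = 0.703.
AUC ∝ 1/CL, so new value = 969 / 0.703 = 1.38 × 10³ mg·h/L.

1.38 × 10³ mg·h/L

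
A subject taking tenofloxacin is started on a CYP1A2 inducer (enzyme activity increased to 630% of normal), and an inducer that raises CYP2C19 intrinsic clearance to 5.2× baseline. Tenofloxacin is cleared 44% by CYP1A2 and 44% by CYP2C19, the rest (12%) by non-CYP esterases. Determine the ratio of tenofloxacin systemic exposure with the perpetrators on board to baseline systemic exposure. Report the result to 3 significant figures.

CYP1A2: 0.44 × 6.3 = 2.772
CYP2C19: 0.44 × 5.2 = 2.288
Other: 0.12 (unchanged)
New clearance relative to baseline: 2.772 + 2.288 + 0.12 = 5.18.
Systemic exposure ∝ 1/CL: fold-change = 1 / 5.18 = 0.193.

0.193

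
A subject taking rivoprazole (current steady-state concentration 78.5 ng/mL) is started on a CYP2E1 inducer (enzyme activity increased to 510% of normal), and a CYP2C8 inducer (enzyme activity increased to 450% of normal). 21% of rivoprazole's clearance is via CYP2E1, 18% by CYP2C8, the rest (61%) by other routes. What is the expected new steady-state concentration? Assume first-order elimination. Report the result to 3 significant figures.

31.5 ng/mL

The CYP2E1 pathway (21% of clearance) is boosted to 5.1× activity: 0.21 × 5.1 = 1.071.
The CYP2C8 pathway (18% of clearance) rises to 4.5× activity: 0.18 × 4.5 = 0.81.
The remaining 61% of clearance is unaffected.
Relative clearance = 1.071 + 0.81 + 0.61 = 2.491.
New steady-state concentration = 78.5 / 2.491 = 31.5 ng/mL (concentration scales inversely with clearance).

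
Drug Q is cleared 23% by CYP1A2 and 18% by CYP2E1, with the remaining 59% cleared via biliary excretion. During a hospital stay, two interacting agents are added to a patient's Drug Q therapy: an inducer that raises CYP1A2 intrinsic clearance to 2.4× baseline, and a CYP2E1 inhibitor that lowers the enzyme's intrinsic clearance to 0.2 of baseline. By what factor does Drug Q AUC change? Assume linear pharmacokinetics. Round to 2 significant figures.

CYP1A2: 0.23 × 2.4 = 0.552
CYP2E1: 0.18 × 0.2 = 0.036
Other: 0.59 (unchanged)
Relative clearance = 0.552 + 0.036 + 0.59 = 1.178.
AUC ∝ 1/CL: fold-change = 1 / 1.178 = 0.85.

0.85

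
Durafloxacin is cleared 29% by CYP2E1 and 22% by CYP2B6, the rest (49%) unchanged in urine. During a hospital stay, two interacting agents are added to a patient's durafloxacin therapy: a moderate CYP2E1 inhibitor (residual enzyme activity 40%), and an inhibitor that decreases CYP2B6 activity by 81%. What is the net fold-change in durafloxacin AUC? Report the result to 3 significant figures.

1.54

CYP2E1: 0.29 × 0.4 = 0.116
CYP2B6: 0.22 × 0.19 = 0.0418
Other: 0.49 (unchanged)
Relative clearance = 0.116 + 0.0418 + 0.49 = 0.6478.
Because AUC varies inversely with clearance, the combined effect is 1 / 0.6478 = 1.54.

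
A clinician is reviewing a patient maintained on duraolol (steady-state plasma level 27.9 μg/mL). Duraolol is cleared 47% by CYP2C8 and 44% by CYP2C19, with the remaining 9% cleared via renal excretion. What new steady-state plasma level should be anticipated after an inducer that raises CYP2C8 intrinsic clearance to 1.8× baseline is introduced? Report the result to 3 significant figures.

20.3 μg/mL

The CYP2C8 pathway (47% of clearance) increases to 1.8× activity: 0.47 × 1.8 = 0.846.
CYP2C19 (44%) and the residual 9% are unaffected.
Relative clearance = 0.846 + 0.44 + 0.09 = 1.376.
New steady-state plasma level = baseline ÷ relative clearance = 27.9 / 1.376 = 20.3 μg/mL.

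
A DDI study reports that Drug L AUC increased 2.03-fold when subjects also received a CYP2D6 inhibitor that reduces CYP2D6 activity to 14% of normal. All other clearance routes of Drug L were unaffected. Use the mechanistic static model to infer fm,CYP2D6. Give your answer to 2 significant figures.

0.59

Write x for the fraction cleared via CYP2D6. The observed AUC change means clearance fell to 1/2.03 = 0.4926 of baseline.
Only the CYP2D6 route changed, so 0.4926 = x·0.14 + (1 − x), giving x = 0.59.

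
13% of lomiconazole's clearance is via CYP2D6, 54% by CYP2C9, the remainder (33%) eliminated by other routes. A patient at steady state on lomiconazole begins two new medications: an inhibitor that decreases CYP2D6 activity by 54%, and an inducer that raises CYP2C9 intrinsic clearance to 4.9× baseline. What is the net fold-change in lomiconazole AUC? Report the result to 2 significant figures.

0.33

The CYP2D6 pathway (13% of clearance) falls to 0.46× activity: 0.13 × 0.46 = 0.0598.
The CYP2C9 pathway (54% of clearance) rises to 4.9× activity: 0.54 × 4.9 = 2.646.
Non-CYP routes (33%) are unchanged.
New clearance relative to baseline: 0.0598 + 2.646 + 0.33 = 3.0358.
AUC ∝ 1/CL: fold-change = 1 / 3.0358 = 0.33.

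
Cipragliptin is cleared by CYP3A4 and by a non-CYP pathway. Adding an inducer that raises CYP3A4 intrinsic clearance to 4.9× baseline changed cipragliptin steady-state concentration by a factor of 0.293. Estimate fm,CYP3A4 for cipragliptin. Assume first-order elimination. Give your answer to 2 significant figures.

0.62

Write x for the fraction cleared via CYP3A4. The observed steady-state concentration change means clearance rose to 1/0.293 = 3.413 of baseline.
Only the CYP3A4 route changed, so 3.413 = x·4.9 + (1 − x), giving x = 0.62.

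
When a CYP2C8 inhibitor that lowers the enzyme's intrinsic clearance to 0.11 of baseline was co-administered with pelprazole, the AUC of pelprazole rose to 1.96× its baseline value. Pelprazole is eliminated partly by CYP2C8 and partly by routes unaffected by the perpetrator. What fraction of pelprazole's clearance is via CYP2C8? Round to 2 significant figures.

Let fm be the CYP2C8 fraction. New clearance relative to baseline = fm × 0.11 + (1 − fm).
AUC ratio = 1 / (new CL fraction), so new CL fraction = 1 / 1.96 = 0.5102.
fm × 0.11 + 1 − fm = 0.5102  ⇒  fm × (0.11 − 1) = −0.4898  ⇒  fm = 0.55.

0.55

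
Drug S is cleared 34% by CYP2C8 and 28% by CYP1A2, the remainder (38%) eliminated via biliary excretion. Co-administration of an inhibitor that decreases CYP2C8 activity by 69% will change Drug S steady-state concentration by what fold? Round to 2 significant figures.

1.3

CYP2C8: 0.34 × 0.31 = 0.1054
CYP1A2: 0.28 (unchanged)
Other: 0.38 (unchanged)
New clearance relative to baseline: 0.1054 + 0.28 + 0.38 = 0.7654.
Since steady-state concentration ∝ 1/CL, the ratio is 1 / 0.7654 = 1.3.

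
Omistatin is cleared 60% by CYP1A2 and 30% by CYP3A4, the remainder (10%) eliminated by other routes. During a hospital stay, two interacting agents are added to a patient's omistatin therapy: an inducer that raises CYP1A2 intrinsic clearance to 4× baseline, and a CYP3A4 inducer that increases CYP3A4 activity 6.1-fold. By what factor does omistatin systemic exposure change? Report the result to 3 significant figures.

0.231

The CYP1A2 pathway (60% of clearance) is boosted to 4× activity: 0.6 × 4 = 2.4.
The CYP3A4 pathway (30% of clearance) is boosted to 6.1× activity: 0.3 × 6.1 = 1.83.
Non-CYP routes (10%) are unchanged.
Relative clearance = 2.4 + 1.83 + 0.1 = 4.33.
Because systemic exposure varies inversely with clearance, the combined effect is 1 / 4.33 = 0.231.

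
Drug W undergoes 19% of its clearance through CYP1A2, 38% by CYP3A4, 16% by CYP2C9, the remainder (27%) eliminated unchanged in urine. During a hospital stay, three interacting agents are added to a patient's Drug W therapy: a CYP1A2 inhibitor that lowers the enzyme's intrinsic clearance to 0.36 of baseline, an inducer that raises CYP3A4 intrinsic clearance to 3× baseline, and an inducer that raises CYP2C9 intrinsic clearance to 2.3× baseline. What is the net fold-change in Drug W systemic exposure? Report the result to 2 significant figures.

The CYP1A2 pathway (19% of clearance) falls to 0.36× activity: 0.19 × 0.36 = 0.0684.
The CYP3A4 pathway (38% of clearance) increases to 3× activity: 0.38 × 3 = 1.14.
The CYP2C9 pathway (16% of clearance) increases to 2.3× activity: 0.16 × 2.3 = 0.368.
The remaining 27% of clearance is unaffected.
New clearance relative to baseline: 0.0684 + 1.14 + 0.368 + 0.27 = 1.8464.
Net systemic exposure ratio = 1 / 1.8464 = 0.54.

0.54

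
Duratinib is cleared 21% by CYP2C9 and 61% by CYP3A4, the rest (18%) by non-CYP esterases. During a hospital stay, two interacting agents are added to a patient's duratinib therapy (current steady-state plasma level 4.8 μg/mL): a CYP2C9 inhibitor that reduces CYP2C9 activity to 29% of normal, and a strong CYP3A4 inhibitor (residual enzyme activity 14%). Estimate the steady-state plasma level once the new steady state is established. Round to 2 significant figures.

15 μg/mL

CYP2C9: 0.21 × 0.29 = 0.0609
CYP3A4: 0.61 × 0.14 = 0.0854
Other: 0.18 (unchanged)
CL_new/CL_old = 0.0609 + 0.0854 + 0.18 = 0.3263.
New steady-state plasma level = 4.8 / 0.3263 = 15 μg/mL (concentration scales inversely with clearance).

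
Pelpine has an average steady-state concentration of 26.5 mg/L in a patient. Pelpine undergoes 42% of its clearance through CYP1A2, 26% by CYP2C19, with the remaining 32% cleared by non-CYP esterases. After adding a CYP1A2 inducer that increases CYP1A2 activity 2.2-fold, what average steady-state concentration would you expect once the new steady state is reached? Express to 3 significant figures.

The CYP1A2 pathway (42% of clearance) is boosted to 2.2× activity: 0.42 × 2.2 = 0.924.
CYP2C19 (26%) and the residual 32% are unaffected.
Relative clearance = 0.924 + 0.26 + 0.32 = 1.504.
With dosing unchanged, average steady-state concentration scales as 1/CL: 26.5 / 1.504 = 17.6 mg/L.

17.6 mg/L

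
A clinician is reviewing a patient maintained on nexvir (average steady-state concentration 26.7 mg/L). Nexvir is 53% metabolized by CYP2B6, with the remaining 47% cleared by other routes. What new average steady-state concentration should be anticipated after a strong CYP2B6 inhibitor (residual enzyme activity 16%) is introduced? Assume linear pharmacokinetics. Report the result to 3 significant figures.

The CYP2B6 pathway (53% of clearance) drops to 0.16× activity: 0.53 × 0.16 = 0.0848.
The remaining 47% of clearance is unaffected.
CL_new/CL_old = 0.0848 + 0.47 = 0.5548.
Average steady-state concentration ∝ 1/CL, so new value = 26.7 / 0.5548 = 48.1 mg/L.

48.1 mg/L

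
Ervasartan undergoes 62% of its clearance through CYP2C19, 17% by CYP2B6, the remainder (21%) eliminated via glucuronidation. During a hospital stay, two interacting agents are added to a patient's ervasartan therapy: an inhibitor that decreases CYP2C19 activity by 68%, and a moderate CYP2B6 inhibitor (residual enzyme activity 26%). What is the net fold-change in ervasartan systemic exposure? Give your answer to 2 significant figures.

2.2

The CYP2C19 pathway (62% of clearance) falls to 0.32× activity: 0.62 × 0.32 = 0.1984.
The CYP2B6 pathway (17% of clearance) falls to 0.26× activity: 0.17 × 0.26 = 0.0442.
The remaining 21% of clearance is unaffected.
CL_new/CL_old = 0.1984 + 0.0442 + 0.21 = 0.4526.
Because systemic exposure varies inversely with clearance, the combined effect is 1 / 0.4526 = 2.2.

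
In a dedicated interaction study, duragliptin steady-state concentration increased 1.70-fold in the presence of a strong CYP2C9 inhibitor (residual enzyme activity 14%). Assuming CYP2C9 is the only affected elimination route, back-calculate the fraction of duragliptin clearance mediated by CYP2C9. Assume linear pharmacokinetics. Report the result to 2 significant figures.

0.48

Call the CYP2C9 fraction fm. After the interaction, CL_new/CL_old = fm × 0.14 + (1 − fm).
Steady-state concentration ratio = 1 / (new CL fraction), so new CL fraction = 1 / 1.70 = 0.5882.
fm × 0.14 + 1 − fm = 0.5882  ⇒  fm × (0.14 − 1) = −0.4118  ⇒  fm = 0.48.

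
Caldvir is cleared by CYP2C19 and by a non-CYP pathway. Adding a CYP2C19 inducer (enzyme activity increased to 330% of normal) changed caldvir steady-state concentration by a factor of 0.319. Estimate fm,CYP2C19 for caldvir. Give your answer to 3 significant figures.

0.928

Let fm be the CYP2C19 fraction. New clearance relative to baseline = fm × 3.3 + (1 − fm).
Steady-state concentration ratio = 1 / (new CL fraction), so new CL fraction = 1 / 0.319 = 3.135.
fm × 3.3 + 1 − fm = 3.135  ⇒  fm × (3.3 − 1) = 2.135  ⇒  fm = 0.928.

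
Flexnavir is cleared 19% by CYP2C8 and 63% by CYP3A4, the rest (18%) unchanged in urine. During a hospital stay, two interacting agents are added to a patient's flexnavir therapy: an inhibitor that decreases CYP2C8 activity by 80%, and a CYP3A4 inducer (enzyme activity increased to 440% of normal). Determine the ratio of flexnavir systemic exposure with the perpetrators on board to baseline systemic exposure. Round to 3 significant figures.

CYP2C8: 0.19 × 0.2 = 0.038
CYP3A4: 0.63 × 4.4 = 2.772
Other: 0.18 (unchanged)
Relative clearance = 0.038 + 2.772 + 0.18 = 2.99.
Net systemic exposure ratio = 1 / 2.99 = 0.334.

0.334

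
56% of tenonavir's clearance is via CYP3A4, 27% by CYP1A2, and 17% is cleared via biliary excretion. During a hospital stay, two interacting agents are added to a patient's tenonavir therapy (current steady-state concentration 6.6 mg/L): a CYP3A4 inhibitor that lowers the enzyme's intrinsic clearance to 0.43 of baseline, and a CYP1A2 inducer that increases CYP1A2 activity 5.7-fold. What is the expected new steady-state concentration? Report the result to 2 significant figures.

3.4 mg/L

The CYP3A4 pathway (56% of clearance) is reduced to 0.43× activity: 0.56 × 0.43 = 0.2408.
The CYP1A2 pathway (27% of clearance) rises to 5.7× activity: 0.27 × 5.7 = 1.539.
Non-CYP routes (17%) are unchanged.
CL_new/CL_old = 0.2408 + 1.539 + 0.17 = 1.9498.
New steady-state concentration = 6.6 / 1.9498 = 3.4 mg/L (concentration scales inversely with clearance).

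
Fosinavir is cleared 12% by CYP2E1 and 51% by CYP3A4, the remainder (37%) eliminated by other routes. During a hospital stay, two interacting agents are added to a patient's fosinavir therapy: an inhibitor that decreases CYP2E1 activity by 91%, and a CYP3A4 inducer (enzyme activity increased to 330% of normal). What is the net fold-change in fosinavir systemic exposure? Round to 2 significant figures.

The CYP2E1 pathway (12% of clearance) drops to 0.09× activity: 0.12 × 0.09 = 0.0108.
The CYP3A4 pathway (51% of clearance) increases to 3.3× activity: 0.51 × 3.3 = 1.683.
Non-CYP routes (37%) are unchanged.
New clearance relative to baseline: 0.0108 + 1.683 + 0.37 = 2.0638.
Systemic exposure ∝ 1/CL: fold-change = 1 / 2.0638 = 0.48.

0.48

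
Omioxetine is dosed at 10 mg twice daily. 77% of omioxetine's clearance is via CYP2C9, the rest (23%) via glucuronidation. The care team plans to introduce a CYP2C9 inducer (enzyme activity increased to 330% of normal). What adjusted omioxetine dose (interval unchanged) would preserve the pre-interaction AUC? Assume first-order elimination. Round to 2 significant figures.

CYP2C9: 0.77 × 3.3 = 2.541
Other: 0.23 (unchanged)
New clearance relative to baseline: 2.541 + 0.23 = 2.771.
Css,avg = (dose rate)/CL, so holding Css fixed requires dose ∝ CL: 10 × 2.771 = 28 mg.

28 mg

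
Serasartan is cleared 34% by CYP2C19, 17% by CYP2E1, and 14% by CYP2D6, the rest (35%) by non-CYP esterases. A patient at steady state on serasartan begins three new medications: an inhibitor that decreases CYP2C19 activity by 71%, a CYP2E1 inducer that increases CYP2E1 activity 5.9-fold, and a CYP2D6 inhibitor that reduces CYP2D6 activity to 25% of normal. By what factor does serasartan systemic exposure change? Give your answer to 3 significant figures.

0.673

The CYP2C19 pathway (34% of clearance) falls to 0.29× activity: 0.34 × 0.29 = 0.0986.
The CYP2E1 pathway (17% of clearance) increases to 5.9× activity: 0.17 × 5.9 = 1.003.
The CYP2D6 pathway (14% of clearance) drops to 0.25× activity: 0.14 × 0.25 = 0.035.
The remaining 35% of clearance is unaffected.
CL_new/CL_old = 0.0986 + 1.003 + 0.035 + 0.35 = 1.4866.
Net systemic exposure ratio = 1 / 1.4866 = 0.673.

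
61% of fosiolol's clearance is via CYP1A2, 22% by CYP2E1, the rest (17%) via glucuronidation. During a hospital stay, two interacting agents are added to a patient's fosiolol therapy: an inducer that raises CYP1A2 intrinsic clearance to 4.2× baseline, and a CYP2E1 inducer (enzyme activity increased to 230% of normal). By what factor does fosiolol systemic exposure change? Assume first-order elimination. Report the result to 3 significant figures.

The CYP1A2 pathway (61% of clearance) is boosted to 4.2× activity: 0.61 × 4.2 = 2.562.
The CYP2E1 pathway (22% of clearance) rises to 2.3× activity: 0.22 × 2.3 = 0.506.
Non-CYP routes (17%) are unchanged.
Relative clearance = 2.562 + 0.506 + 0.17 = 3.238.
Because systemic exposure varies inversely with clearance, the combined effect is 1 / 3.238 = 0.309.

0.309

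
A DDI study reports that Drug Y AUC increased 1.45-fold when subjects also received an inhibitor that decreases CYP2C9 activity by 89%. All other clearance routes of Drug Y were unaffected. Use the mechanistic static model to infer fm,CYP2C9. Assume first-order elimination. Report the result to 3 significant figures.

Write x for the fraction cleared via CYP2C9. The observed AUC change means clearance fell to 1/1.45 = 0.6897 of baseline.
Only the CYP2C9 route changed, so 0.6897 = x·0.11 + (1 − x), giving x = 0.349.

0.349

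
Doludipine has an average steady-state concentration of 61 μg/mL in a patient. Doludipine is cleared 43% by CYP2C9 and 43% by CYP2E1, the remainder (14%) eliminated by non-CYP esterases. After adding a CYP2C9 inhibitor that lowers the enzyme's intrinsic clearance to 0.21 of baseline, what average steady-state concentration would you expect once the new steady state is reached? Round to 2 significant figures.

The CYP2C9 pathway (43% of clearance) is reduced to 0.21× activity: 0.43 × 0.21 = 0.0903.
CYP2E1 (43%) and the residual 14% are unaffected.
New clearance relative to baseline: 0.0903 + 0.43 + 0.14 = 0.6603.
New average steady-state concentration = baseline ÷ relative clearance = 61 / 0.6603 = 92 μg/mL.

92 μg/mL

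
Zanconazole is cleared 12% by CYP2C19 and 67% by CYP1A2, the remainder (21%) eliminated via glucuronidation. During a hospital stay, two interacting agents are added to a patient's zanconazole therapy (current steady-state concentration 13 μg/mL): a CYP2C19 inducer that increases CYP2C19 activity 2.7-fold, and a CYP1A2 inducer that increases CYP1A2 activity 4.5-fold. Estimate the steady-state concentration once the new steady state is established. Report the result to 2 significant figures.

The CYP2C19 pathway (12% of clearance) increases to 2.7× activity: 0.12 × 2.7 = 0.324.
The CYP1A2 pathway (67% of clearance) is boosted to 4.5× activity: 0.67 × 4.5 = 3.015.
Non-CYP routes (21%) are unchanged.
CL_new/CL_old = 0.324 + 3.015 + 0.21 = 3.549.
Dividing the baseline by the relative clearance: 13 / 3.549 = 3.7 μg/mL.

3.7 μg/mL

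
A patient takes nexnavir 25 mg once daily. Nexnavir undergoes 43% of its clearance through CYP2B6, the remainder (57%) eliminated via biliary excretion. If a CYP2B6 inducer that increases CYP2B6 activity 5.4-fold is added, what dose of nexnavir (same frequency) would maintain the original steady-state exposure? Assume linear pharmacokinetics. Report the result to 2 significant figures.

The CYP2B6 pathway (43% of clearance) increases to 5.4× activity: 0.43 × 5.4 = 2.322.
Non-CYP routes (57%) are unchanged.
CL_new/CL_old = 2.322 + 0.57 = 2.892.
To maintain the same steady-state level, dose must scale with clearance: new dose = 25 × 2.892 = 72 mg.

72 mg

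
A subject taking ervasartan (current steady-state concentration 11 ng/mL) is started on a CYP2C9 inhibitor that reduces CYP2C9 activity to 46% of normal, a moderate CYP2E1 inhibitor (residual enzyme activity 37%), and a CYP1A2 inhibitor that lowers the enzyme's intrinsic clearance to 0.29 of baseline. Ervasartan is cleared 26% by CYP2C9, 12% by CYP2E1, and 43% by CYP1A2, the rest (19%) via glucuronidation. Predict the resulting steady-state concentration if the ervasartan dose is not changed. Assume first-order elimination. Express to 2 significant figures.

The CYP2C9 pathway (26% of clearance) drops to 0.46× activity: 0.26 × 0.46 = 0.1196.
The CYP2E1 pathway (12% of clearance) drops to 0.37× activity: 0.12 × 0.37 = 0.0444.
The CYP1A2 pathway (43% of clearance) falls to 0.29× activity: 0.43 × 0.29 = 0.1247.
Non-CYP routes (19%) are unchanged.
Relative clearance = 0.1196 + 0.0444 + 0.1247 + 0.19 = 0.4787.
Steady-state concentration ∝ 1/CL: new value = 11 / 0.4787 = 23 ng/mL.

23 ng/mL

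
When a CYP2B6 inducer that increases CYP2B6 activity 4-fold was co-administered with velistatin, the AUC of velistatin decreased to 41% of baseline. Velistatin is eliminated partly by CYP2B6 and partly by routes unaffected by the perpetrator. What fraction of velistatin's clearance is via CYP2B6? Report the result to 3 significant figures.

0.480

Let fm be the CYP2B6 fraction. New clearance relative to baseline = fm × 4 + (1 − fm).
AUC ratio = 1 / (new CL fraction), so new CL fraction = 1 / 0.410 = 2.439.
fm × 4 + 1 − fm = 2.439  ⇒  fm × (4 − 1) = 1.439  ⇒  fm = 0.480.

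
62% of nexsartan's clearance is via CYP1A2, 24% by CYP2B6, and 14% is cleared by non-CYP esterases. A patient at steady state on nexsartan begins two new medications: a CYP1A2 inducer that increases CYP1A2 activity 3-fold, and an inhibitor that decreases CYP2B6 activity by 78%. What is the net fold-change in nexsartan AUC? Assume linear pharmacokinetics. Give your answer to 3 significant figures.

0.487

The CYP1A2 pathway (62% of clearance) rises to 3× activity: 0.62 × 3 = 1.86.
The CYP2B6 pathway (24% of clearance) falls to 0.22× activity: 0.24 × 0.22 = 0.0528.
The remaining 14% of clearance is unaffected.
Relative clearance = 1.86 + 0.0528 + 0.14 = 2.0528.
AUC ∝ 1/CL: fold-change = 1 / 2.0528 = 0.487.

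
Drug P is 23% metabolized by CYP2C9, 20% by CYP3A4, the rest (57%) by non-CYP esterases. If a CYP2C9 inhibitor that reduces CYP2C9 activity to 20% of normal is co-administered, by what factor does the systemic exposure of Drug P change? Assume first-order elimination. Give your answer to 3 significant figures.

1.23

CYP2C9: 0.23 × 0.2 = 0.046
CYP3A4: 0.2 (unchanged)
Other: 0.57 (unchanged)
New clearance relative to baseline: 0.046 + 0.2 + 0.57 = 0.816.
Systemic exposure is inversely proportional to clearance, so the fold-change is 1 / 0.816 = 1.23.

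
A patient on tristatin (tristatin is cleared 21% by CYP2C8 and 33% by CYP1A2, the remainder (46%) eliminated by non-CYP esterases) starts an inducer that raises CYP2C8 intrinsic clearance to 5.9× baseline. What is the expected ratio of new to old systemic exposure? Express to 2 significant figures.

0.49

The CYP2C8 pathway (21% of clearance) rises to 5.9× activity: 0.21 × 5.9 = 1.239.
CYP1A2 (33%) and the residual 46% are unaffected.
Relative clearance = 1.239 + 0.33 + 0.46 = 2.029.
Systemic exposure is inversely proportional to clearance, so the fold-change is 1 / 2.029 = 0.49.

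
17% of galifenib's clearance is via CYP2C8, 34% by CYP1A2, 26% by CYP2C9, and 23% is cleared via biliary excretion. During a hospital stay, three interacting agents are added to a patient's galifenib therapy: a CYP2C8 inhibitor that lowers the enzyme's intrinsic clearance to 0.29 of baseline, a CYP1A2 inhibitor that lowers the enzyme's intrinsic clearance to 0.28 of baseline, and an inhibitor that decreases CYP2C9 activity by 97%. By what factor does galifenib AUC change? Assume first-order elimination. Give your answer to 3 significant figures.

2.62

The CYP2C8 pathway (17% of clearance) drops to 0.29× activity: 0.17 × 0.29 = 0.0493.
The CYP1A2 pathway (34% of clearance) falls to 0.28× activity: 0.34 × 0.28 = 0.0952.
The CYP2C9 pathway (26% of clearance) drops to 0.03× activity: 0.26 × 0.03 = 0.0078.
The remaining 23% of clearance is unaffected.
New clearance relative to baseline: 0.0493 + 0.0952 + 0.0078 + 0.23 = 0.3823.
AUC ∝ 1/CL: fold-change = 1 / 0.3823 = 2.62.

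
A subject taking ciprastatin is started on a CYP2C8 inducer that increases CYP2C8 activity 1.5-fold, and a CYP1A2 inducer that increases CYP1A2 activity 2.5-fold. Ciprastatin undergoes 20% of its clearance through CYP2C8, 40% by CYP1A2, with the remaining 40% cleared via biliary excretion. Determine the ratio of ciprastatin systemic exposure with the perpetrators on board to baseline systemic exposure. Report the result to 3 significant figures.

CYP2C8: 0.2 × 1.5 = 0.3
CYP1A2: 0.4 × 2.5 = 1
Other: 0.4 (unchanged)
New clearance relative to baseline: 0.3 + 1 + 0.4 = 1.7.
Because systemic exposure varies inversely with clearance, the combined effect is 1 / 1.7 = 0.588.

0.588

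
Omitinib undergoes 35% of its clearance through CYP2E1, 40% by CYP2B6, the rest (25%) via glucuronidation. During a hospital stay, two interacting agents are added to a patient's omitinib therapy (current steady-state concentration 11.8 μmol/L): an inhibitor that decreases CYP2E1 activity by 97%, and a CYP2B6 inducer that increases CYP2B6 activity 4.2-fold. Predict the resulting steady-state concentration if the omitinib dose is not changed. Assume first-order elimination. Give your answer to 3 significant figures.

The CYP2E1 pathway (35% of clearance) drops to 0.03× activity: 0.35 × 0.03 = 0.0105.
The CYP2B6 pathway (40% of clearance) increases to 4.2× activity: 0.4 × 4.2 = 1.68.
Non-CYP routes (25%) are unchanged.
New clearance relative to baseline: 0.0105 + 1.68 + 0.25 = 1.9405.
New steady-state concentration = 11.8 / 1.9405 = 6.08 μmol/L (concentration scales inversely with clearance).

6.08 μmol/L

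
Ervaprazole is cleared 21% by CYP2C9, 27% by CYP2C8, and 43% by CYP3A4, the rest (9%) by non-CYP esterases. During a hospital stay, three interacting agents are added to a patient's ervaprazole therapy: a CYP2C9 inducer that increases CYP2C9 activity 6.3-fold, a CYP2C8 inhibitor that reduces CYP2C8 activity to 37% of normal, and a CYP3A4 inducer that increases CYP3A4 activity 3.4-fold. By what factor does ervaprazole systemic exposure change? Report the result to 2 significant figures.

0.34

The CYP2C9 pathway (21% of clearance) rises to 6.3× activity: 0.21 × 6.3 = 1.323.
The CYP2C8 pathway (27% of clearance) drops to 0.37× activity: 0.27 × 0.37 = 0.0999.
The CYP3A4 pathway (43% of clearance) rises to 3.4× activity: 0.43 × 3.4 = 1.462.
Non-CYP routes (9%) are unchanged.
CL_new/CL_old = 1.323 + 0.0999 + 1.462 + 0.09 = 2.9749.
Net systemic exposure ratio = 1 / 2.9749 = 0.34.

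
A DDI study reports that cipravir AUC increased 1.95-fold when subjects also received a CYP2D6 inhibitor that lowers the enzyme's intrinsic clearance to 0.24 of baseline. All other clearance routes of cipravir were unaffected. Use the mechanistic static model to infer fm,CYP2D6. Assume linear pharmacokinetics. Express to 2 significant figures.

Call the CYP2D6 fraction fm. After the interaction, CL_new/CL_old = fm × 0.24 + (1 − fm).
AUC ratio = 1 / (new CL fraction), so new CL fraction = 1 / 1.95 = 0.5128.
fm × 0.24 + 1 − fm = 0.5128  ⇒  fm × (0.24 − 1) = −0.4872  ⇒  fm = 0.64.

0.64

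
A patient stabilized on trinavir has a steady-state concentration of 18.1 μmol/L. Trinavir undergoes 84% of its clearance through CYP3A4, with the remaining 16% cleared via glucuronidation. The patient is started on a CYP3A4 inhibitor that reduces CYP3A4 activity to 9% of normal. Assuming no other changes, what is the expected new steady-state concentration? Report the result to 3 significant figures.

CYP3A4: 0.84 × 0.09 = 0.0756
Other: 0.16 (unchanged)
New clearance relative to baseline: 0.0756 + 0.16 = 0.2356.
New steady-state concentration = baseline ÷ relative clearance = 18.1 / 0.2356 = 76.8 μmol/L.

76.8 μmol/L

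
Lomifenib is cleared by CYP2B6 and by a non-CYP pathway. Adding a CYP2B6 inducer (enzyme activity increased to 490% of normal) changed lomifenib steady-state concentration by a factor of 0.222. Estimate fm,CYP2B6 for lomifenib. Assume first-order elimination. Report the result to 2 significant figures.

Write x for the fraction cleared via CYP2B6. The observed steady-state concentration change means clearance rose to 1/0.222 = 4.505 of baseline.
Setting x·4.9 + (1 − x) = 4.505 and solving: x = (4.505 − 1)/(4.9 − 1) = 0.90.

0.90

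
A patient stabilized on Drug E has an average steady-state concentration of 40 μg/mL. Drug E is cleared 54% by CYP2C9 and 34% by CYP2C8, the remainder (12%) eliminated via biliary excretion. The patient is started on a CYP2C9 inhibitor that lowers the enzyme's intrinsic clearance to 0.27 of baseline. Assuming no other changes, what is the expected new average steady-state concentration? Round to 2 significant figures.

The CYP2C9 pathway (54% of clearance) is reduced to 0.27× activity: 0.54 × 0.27 = 0.1458.
CYP2C8 (34%) and the residual 12% are unaffected.
Relative clearance = 0.1458 + 0.34 + 0.12 = 0.6058.
New average steady-state concentration = baseline ÷ relative clearance = 40 / 0.6058 = 66 μg/mL.

66 μg/mL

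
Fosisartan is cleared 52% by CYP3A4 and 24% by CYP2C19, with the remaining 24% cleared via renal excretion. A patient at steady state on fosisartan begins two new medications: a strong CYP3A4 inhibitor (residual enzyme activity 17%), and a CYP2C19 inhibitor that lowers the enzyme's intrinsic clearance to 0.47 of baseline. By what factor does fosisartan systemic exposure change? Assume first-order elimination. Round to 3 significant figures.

The CYP3A4 pathway (52% of clearance) falls to 0.17× activity: 0.52 × 0.17 = 0.0884.
The CYP2C19 pathway (24% of clearance) falls to 0.47× activity: 0.24 × 0.47 = 0.1128.
The remaining 24% of clearance is unaffected.
CL_new/CL_old = 0.0884 + 0.1128 + 0.24 = 0.4412.
Because systemic exposure varies inversely with clearance, the combined effect is 1 / 0.4412 = 2.27.

2.27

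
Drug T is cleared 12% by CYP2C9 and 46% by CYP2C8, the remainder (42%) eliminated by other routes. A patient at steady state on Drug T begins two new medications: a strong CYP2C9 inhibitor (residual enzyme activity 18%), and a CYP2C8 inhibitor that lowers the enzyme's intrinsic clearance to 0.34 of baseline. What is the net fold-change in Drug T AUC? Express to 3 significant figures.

CYP2C9: 0.12 × 0.18 = 0.0216
CYP2C8: 0.46 × 0.34 = 0.1564
Other: 0.42 (unchanged)
CL_new/CL_old = 0.0216 + 0.1564 + 0.42 = 0.598.
Because AUC varies inversely with clearance, the combined effect is 1 / 0.598 = 1.67.

1.67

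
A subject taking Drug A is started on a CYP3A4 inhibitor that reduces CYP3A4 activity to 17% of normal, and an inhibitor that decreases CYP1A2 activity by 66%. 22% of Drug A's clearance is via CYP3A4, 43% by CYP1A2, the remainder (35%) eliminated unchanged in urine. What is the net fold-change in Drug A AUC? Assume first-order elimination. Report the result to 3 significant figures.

The CYP3A4 pathway (22% of clearance) is reduced to 0.17× activity: 0.22 × 0.17 = 0.0374.
The CYP1A2 pathway (43% of clearance) is reduced to 0.34× activity: 0.43 × 0.34 = 0.1462.
Non-CYP routes (35%) are unchanged.
New clearance relative to baseline: 0.0374 + 0.1462 + 0.35 = 0.5336.
Because AUC varies inversely with clearance, the combined effect is 1 / 0.5336 = 1.87.

1.87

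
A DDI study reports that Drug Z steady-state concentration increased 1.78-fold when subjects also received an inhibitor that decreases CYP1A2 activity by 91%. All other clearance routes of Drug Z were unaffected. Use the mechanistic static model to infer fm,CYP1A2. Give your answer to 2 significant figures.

0.48

CL'/CL = 1 / 1.78 = 0.5618
0.09·fm + (1 − fm) = 0.5618
fm = (0.5618 − 1) / (0.09 − 1) = 0.48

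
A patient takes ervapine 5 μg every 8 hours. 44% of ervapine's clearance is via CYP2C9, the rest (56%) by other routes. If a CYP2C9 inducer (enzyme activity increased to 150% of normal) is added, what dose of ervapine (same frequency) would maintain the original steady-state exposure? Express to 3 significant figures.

6.10 μg

The CYP2C9 pathway (44% of clearance) increases to 1.5× activity: 0.44 × 1.5 = 0.66.
The remaining 56% of clearance is unaffected.
CL_new/CL_old = 0.66 + 0.56 = 1.22.
Css,avg = (dose rate)/CL, so holding Css fixed requires dose ∝ CL: 5 × 1.22 = 6.10 μg.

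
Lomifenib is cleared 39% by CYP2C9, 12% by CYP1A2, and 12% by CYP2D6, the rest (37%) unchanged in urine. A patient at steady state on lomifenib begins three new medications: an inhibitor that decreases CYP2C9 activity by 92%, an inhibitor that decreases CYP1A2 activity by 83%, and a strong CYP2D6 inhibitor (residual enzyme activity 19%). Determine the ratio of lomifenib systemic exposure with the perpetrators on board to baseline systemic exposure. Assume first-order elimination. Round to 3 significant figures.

CYP2C9: 0.39 × 0.08 = 0.0312
CYP1A2: 0.12 × 0.17 = 0.0204
CYP2D6: 0.12 × 0.19 = 0.0228
Other: 0.37 (unchanged)
CL_new/CL_old = 0.0312 + 0.0204 + 0.0228 + 0.37 = 0.4444.
Net systemic exposure ratio = 1 / 0.4444 = 2.25.

2.25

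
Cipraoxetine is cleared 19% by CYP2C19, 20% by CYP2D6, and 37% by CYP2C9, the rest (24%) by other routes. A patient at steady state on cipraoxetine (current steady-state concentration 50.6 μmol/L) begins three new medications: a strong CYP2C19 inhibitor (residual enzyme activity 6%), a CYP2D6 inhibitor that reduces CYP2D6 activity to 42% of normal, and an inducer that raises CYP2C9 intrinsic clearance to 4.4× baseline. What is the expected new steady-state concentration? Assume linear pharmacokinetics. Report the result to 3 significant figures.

25.8 μmol/L

The CYP2C19 pathway (19% of clearance) is reduced to 0.06× activity: 0.19 × 0.06 = 0.0114.
The CYP2D6 pathway (20% of clearance) drops to 0.42× activity: 0.2 × 0.42 = 0.084.
The CYP2C9 pathway (37% of clearance) is boosted to 4.4× activity: 0.37 × 4.4 = 1.628.
The remaining 24% of clearance is unaffected.
New clearance relative to baseline: 0.0114 + 0.084 + 1.628 + 0.24 = 1.9634.
New steady-state concentration = 50.6 / 1.9634 = 25.8 μmol/L (concentration scales inversely with clearance).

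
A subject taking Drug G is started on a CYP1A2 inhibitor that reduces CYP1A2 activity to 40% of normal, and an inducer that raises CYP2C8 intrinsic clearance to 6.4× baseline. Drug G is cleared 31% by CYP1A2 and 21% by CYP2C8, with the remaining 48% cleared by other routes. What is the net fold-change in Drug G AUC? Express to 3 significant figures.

The CYP1A2 pathway (31% of clearance) drops to 0.4× activity: 0.31 × 0.4 = 0.124.
The CYP2C8 pathway (21% of clearance) is boosted to 6.4× activity: 0.21 × 6.4 = 1.344.
Non-CYP routes (48%) are unchanged.
CL_new/CL_old = 0.124 + 1.344 + 0.48 = 1.948.
Net AUC ratio = 1 / 1.948 = 0.513.

0.513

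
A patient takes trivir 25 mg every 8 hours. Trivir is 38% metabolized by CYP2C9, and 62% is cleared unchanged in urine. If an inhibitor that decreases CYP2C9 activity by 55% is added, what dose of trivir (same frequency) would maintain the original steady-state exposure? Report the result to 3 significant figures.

CYP2C9: 0.38 × 0.45 = 0.171
Other: 0.62 (unchanged)
Relative clearance = 0.171 + 0.62 = 0.791.
Exposure is unchanged when dose changes in proportion to clearance. New dose = 25 mg × 0.791 = 19.8 mg.

19.8 mg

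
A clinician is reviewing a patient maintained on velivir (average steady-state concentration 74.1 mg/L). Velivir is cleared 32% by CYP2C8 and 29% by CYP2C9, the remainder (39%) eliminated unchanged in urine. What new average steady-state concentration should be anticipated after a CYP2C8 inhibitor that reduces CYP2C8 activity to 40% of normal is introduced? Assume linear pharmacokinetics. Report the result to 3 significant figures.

The CYP2C8 pathway (32% of clearance) falls to 0.4× activity: 0.32 × 0.4 = 0.128.
CYP2C9 (29%) and the residual 39% are unaffected.
Relative clearance = 0.128 + 0.29 + 0.39 = 0.808.
Average steady-state concentration ∝ 1/CL, so new value = 74.1 / 0.808 = 91.7 mg/L.

91.7 mg/L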